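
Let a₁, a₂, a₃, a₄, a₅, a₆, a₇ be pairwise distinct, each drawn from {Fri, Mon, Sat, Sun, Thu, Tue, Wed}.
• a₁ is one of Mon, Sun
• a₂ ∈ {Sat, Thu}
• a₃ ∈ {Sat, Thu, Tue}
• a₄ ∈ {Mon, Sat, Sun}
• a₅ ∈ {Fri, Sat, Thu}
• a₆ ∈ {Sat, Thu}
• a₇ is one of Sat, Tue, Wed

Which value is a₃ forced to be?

Tue

Among the 7 variables, Fri fits only a₅ (and all 7 values in {Fri, Mon, Sat, Sun, Thu, Tue, Wed} must be used), so a₅ = Fri.
The 6 still-open variables draw from only 6 values {Mon, Sat, Sun, Thu, Tue, Wed}, so each is used; only a₇ can be Wed, hence a₇ = Wed.
The 5 still-open variables together cover exactly {Mon, Sat, Sun, Thu, Tue} — 5 values for 5 variables — and Tue appears only in a₃'s list, so a₃ = Tue.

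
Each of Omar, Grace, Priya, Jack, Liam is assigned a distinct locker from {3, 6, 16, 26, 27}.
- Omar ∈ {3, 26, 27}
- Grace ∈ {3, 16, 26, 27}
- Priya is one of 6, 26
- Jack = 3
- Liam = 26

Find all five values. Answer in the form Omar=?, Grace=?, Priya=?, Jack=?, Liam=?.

Jack has just one choice, so Jack = 3. Eliminate 3 elsewhere: Omar, Grace.
Liam's domain is down to {26}, so Liam = 26. Remove 26 from Omar, Grace, Priya.
Omar must be 27 (only option left). Strike 27 from Grace.
That leaves Grace = 16.
Priya's domain is down to {6}, so Priya = 6.

Omar=27, Grace=16, Priya=6, Jack=3, Liam=26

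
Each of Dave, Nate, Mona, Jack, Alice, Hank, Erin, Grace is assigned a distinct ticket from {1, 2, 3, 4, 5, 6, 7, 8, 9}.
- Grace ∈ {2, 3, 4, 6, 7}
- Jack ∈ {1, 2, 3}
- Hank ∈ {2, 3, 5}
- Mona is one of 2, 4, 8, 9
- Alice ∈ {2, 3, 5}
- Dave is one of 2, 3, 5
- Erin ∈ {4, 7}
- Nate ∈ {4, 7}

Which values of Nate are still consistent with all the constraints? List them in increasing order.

4, 7

The 2 variables Nate and Erin are confined to {4, 7}, which locks those values in; drop them from Mona, Grace.
Dave, Alice, Hank between them cover only {2, 3, 5} — a naked triple. Remove those values from Mona, Jack, Grace.
Jack has just one choice, so Jack = 1.
Grace must be 6 (only option left).
No further eliminations apply; Nate can still be any of 4, 7.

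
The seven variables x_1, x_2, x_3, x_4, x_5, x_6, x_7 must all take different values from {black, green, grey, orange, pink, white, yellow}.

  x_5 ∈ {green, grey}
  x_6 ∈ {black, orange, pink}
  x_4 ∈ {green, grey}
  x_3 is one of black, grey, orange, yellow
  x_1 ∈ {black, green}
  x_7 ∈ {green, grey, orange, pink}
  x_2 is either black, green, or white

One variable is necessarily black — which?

x_1

The 7 variables together cover exactly {black, green, grey, orange, pink, white, yellow} — 7 values for 7 variables — and white appears only in x_2's list, so x_2 = white.
Among the 6 still-open variables, yellow fits only x_3 (and all 6 values in {black, green, grey, orange, pink, yellow} must be used), so x_3 = yellow.
The 2 variables x_4 and x_5 are confined to {green, grey}, which locks those values in; drop them from x_1, x_7.
So black goes to x_1.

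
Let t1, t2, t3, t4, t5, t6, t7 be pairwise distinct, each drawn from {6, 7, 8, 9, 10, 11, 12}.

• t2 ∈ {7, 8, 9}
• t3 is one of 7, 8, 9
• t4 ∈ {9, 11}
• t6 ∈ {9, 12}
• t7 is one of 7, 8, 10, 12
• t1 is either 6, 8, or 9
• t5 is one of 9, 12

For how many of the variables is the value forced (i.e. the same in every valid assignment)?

The 7 variables draw from only 7 values {6, 7, 8, 9, 10, 11, 12}, so each is used; only t1 can be 6, hence t1 = 6.
The 6 still-open variables draw from only 6 values {7, 8, 9, 10, 11, 12}, so each is used; only t7 can be 10, hence t7 = 10.
The 5 still-open variables together cover exactly {7, 8, 9, 11, 12} — 5 values for 5 variables — and 11 appears only in t4's list, so t4 = 11.
The 2 variables t5 and t6 are confined to {9, 12}, which locks those values in; drop them from t2, t3.
Determined: t1=6, t4=11, t7=10. The other variables each still have more than one consistent value. That makes 3.

3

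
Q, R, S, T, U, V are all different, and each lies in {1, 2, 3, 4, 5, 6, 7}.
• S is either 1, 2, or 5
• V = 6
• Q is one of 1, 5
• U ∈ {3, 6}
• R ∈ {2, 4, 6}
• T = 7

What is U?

T's domain is down to {7}, so T = 7.
That leaves V = 6. Strike 6 from R, U.
So U = 3.

3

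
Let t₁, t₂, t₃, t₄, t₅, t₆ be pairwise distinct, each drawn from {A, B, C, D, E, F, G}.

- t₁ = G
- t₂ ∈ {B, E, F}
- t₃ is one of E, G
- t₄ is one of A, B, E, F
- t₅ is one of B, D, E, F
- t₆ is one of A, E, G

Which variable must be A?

t₁'s domain is down to {G}, so t₁ = G. Remove G from t₃, t₆.
t₃ must be E (only option left). Remove E from t₂, t₄, t₅, t₆.
So A goes to t₆.

t₆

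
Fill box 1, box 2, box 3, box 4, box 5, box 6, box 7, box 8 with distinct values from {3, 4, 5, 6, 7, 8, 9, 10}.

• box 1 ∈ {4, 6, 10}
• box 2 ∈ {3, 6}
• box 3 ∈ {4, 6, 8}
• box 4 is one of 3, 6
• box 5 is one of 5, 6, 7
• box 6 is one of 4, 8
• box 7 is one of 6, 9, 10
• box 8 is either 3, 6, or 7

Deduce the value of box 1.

The 8 variables together cover exactly {3, 4, 5, 6, 7, 8, 9, 10} — 8 values for 8 variables — and 5 appears only in box 5's list, so box 5 = 5.
Among the 7 still-open variables, 7 fits only box 8 (and all 7 values in {3, 4, 6, 7, 8, 9, 10} must be used), so box 8 = 7.
The 6 still-open variables together cover exactly {3, 4, 6, 8, 9, 10} — 6 values for 6 variables — and 9 appears only in box 7's list, so box 7 = 9.
The 5 still-open variables together cover exactly {3, 4, 6, 8, 10} — 5 values for 5 variables — and 10 appears only in box 1's list, so box 1 = 10.

10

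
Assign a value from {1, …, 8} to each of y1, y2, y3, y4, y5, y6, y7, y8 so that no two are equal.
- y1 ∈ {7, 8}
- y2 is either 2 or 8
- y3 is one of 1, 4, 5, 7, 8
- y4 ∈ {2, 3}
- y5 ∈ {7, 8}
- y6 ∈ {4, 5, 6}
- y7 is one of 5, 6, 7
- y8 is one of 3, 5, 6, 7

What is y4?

The 8 variables draw from only 8 values {1, 2, 3, 4, 5, 6, 7, 8}, so each is used; only y3 can be 1, hence y3 = 1.
Among the 7 still-open variables, 4 fits only y6 (and all 7 values in {2, 3, 4, 5, 6, 7, 8} must be used), so y6 = 4.
y1 and y5 between them cover only {7, 8} — a naked pair. Remove those values from y2, y7, y8.
y2's domain is down to {2}, so y2 = 2. So y4 can't be 2.
So y4 = 3.

3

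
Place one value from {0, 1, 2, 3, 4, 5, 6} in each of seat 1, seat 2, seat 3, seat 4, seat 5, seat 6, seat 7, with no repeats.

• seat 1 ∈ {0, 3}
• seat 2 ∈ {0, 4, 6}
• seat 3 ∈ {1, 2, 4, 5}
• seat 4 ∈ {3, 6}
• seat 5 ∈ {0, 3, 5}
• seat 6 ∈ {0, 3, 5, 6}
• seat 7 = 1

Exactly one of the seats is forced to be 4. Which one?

seat 2

seat 7 has just one choice, so seat 7 = 1. Remove 1 from seat 3.
Among the 6 still-open variables, 2 fits only seat 3 (and all 6 values in {0, 2, 3, 4, 5, 6} must be used), so seat 3 = 2.
The 5 still-open variables draw from only 5 values {0, 3, 4, 5, 6}, so each is used; only seat 2 can be 4, hence seat 2 = 4.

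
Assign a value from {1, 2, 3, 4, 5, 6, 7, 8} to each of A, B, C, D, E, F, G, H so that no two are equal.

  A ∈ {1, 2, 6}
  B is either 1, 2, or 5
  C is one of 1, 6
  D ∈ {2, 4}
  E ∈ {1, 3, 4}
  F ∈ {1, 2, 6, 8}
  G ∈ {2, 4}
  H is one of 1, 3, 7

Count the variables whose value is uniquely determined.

Among the 8 variables, 5 fits only B (and all 8 values in {1, 2, 3, 4, 5, 6, 7, 8} must be used), so B = 5.
Among the 7 still-open variables, 7 fits only H (and all 7 values in {1, 2, 3, 4, 6, 7, 8} must be used), so H = 7.
The 6 still-open variables together cover exactly {1, 2, 3, 4, 6, 8} — 6 values for 6 variables — and 3 appears only in E's list, so E = 3.
The 5 still-open variables together cover exactly {1, 2, 4, 6, 8} — 5 values for 5 variables — and 8 appears only in F's list, so F = 8.
D and G between them cover only {2, 4} — a naked pair. Remove those values from A.
Determined: B=5, E=3, F=8, H=7. The other variables each still have more than one consistent value. That makes 4.

4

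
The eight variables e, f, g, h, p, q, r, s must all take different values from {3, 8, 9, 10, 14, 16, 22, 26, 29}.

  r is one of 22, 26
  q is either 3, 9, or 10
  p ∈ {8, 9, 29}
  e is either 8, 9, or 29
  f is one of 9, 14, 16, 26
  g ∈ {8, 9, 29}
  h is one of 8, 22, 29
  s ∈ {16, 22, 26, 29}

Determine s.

The 3 variables e, g, p are confined to {8, 9, 29}, which locks those values in; drop them from f, h, q, s.
h has just one choice, so h = 22. Remove 22 from r, s.
r's domain is down to {26}, so r = 26. So f, s can't be 26.
So s = 16.

16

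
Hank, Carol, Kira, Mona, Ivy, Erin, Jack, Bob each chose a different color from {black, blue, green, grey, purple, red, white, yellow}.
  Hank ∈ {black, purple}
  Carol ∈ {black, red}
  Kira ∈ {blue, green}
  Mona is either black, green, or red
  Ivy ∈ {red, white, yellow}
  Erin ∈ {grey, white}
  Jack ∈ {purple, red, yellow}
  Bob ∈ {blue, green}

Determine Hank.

The 8 variables draw from only 8 values {black, blue, green, grey, purple, red, white, yellow}, so each is used; only Erin can be grey, hence Erin = grey.
Among the 7 still-open variables, white fits only Ivy (and all 7 values in {black, blue, green, purple, red, white, yellow} must be used), so Ivy = white.
The 6 still-open variables draw from only 6 values {black, blue, green, purple, red, yellow}, so each is used; only Jack can be yellow, hence Jack = yellow.
The 5 still-open variables draw from only 5 values {black, blue, green, purple, red}, so each is used; only Hank can be purple, hence Hank = purple.

purple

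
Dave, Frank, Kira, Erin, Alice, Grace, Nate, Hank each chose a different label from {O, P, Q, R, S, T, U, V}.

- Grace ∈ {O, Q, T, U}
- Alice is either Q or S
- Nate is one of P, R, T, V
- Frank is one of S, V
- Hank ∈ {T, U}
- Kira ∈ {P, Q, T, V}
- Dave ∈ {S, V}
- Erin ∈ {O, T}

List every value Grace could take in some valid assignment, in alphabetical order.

O, T, U

The 8 variables together cover exactly {O, P, Q, R, S, T, U, V} — 8 values for 8 variables — and R appears only in Nate's list, so Nate = R.
The 7 still-open variables together cover exactly {O, P, Q, S, T, U, V} — 7 values for 7 variables — and P appears only in Kira's list, so Kira = P.
Dave and Frank between them cover only {S, V} — a naked pair. Remove those values from Alice.
Alice's domain is down to {Q}, so Alice = Q. Eliminate Q elsewhere: Grace.
No further eliminations apply; Grace can still be any of O, T, U.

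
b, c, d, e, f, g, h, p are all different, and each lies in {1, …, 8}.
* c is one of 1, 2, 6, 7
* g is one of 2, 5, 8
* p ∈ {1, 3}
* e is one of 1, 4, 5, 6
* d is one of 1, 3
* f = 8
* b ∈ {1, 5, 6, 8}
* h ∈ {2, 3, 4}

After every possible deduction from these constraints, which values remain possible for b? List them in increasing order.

5, 6

f's domain is down to {8}, so f = 8. Remove 8 from b, g.
The 7 still-open variables together cover exactly {1, 2, 3, 4, 5, 6, 7} — 7 values for 7 variables — and 7 appears only in c's list, so c = 7.
The 2 variables d and p are confined to {1, 3}, which locks those values in; drop them from b, e, h.
No further eliminations apply; b can still be any of 5, 6.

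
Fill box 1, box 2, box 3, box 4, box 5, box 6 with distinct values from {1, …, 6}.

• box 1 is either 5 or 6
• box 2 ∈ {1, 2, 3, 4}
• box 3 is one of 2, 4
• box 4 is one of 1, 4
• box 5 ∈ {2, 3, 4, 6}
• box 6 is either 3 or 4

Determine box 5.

6

Among the 6 variables, 5 fits only box 1 (and all 6 values in {1, 2, 3, 4, 5, 6} must be used), so box 1 = 5.
The 5 still-open variables together cover exactly {1, 2, 3, 4, 6} — 5 values for 5 variables — and 6 appears only in box 5's list, so box 5 = 6.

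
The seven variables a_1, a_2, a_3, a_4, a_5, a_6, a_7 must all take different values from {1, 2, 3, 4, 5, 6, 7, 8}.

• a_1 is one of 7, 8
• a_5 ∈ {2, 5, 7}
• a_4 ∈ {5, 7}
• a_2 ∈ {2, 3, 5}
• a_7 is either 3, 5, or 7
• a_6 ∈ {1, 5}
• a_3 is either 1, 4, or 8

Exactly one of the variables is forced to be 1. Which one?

The 7 variables together cover exactly {1, 2, 3, 4, 5, 7, 8} — 7 values for 7 variables — and 4 appears only in a_3's list, so a_3 = 4.
Among the 6 still-open variables, 1 fits only a_6 (and all 6 values in {1, 2, 3, 5, 7, 8} must be used), so a_6 = 1.

a_6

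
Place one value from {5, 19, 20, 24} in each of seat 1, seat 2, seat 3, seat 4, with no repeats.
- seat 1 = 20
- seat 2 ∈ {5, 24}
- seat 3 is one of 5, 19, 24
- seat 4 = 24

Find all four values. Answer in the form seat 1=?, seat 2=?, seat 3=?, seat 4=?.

seat 1 has just one choice, so seat 1 = 20.
seat 4's domain is down to {24}, so seat 4 = 24. So seat 2, seat 3 can't be 24.
seat 2 must be 5 (only option left). Remove 5 from seat 3.
That leaves seat 3 = 19.

seat 1=20, seat 2=5, seat 3=19, seat 4=24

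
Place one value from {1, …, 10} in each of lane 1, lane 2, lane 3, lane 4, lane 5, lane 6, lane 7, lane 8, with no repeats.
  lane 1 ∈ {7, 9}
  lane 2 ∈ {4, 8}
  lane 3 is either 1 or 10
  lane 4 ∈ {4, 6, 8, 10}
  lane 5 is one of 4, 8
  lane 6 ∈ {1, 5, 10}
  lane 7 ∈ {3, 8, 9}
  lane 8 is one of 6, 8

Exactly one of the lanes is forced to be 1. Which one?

lane 2 and lane 5 between them cover only {4, 8} — a naked pair. Remove those values from lane 4, lane 7, lane 8.
lane 8 must be 6 (only option left). Remove 6 from lane 4.
lane 4 must be 10 (only option left). So lane 3, lane 6 can't be 10.

lane 3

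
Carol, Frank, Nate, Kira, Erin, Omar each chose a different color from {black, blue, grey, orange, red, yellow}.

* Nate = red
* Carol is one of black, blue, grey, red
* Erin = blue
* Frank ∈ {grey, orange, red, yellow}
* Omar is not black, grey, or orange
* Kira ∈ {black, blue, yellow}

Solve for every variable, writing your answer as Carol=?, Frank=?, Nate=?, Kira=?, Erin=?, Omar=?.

Carol=grey, Frank=orange, Nate=red, Kira=black, Erin=blue, Omar=yellow

Nate has just one choice, so Nate = red. Remove red from Carol, Frank, Omar.
Erin has just one choice, so Erin = blue. Strike blue from Carol, Kira, Omar.
That leaves Omar = yellow. Eliminate yellow elsewhere: Frank, Kira.
That leaves Kira = black. Strike black from Carol.
That leaves Carol = grey. Strike grey from Frank.
Frank's domain is down to {orange}, so Frank = orange.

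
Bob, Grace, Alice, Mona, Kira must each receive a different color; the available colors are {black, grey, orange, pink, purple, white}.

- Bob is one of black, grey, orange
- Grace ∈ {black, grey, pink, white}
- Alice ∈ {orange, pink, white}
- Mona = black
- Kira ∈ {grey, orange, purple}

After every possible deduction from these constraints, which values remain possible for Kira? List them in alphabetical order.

grey, orange, purple

Mona has just one choice, so Mona = black. Remove black from Bob, Grace.
No further eliminations apply; Kira can still be any of grey, orange, purple.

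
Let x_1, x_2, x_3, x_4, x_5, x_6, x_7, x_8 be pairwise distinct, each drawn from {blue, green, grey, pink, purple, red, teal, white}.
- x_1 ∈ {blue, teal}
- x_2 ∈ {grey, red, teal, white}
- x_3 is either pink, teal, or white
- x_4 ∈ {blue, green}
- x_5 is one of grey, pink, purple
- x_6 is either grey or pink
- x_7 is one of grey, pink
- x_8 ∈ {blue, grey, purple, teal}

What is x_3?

white

The 8 variables draw from only 8 values {blue, green, grey, pink, purple, red, teal, white}, so each is used; only x_4 can be green, hence x_4 = green.
The 7 still-open variables together cover exactly {blue, grey, pink, purple, red, teal, white} — 7 values for 7 variables — and red appears only in x_2's list, so x_2 = red.
The 6 still-open variables together cover exactly {blue, grey, pink, purple, teal, white} — 6 values for 6 variables — and white appears only in x_3's list, so x_3 = white.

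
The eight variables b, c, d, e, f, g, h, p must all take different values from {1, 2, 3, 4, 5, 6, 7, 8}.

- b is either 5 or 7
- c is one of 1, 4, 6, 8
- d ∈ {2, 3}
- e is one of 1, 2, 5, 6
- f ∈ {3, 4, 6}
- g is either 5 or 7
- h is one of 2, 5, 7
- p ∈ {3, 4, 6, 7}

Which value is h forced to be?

2

Among the 8 variables, 8 fits only c (and all 8 values in {1, 2, 3, 4, 5, 6, 7, 8} must be used), so c = 8.
Among the 7 still-open variables, 1 fits only e (and all 7 values in {1, 2, 3, 4, 5, 6, 7} must be used), so e = 1.
The 2 variables b and g are confined to {5, 7}, which locks those values in; drop them from h, p.
So h = 2.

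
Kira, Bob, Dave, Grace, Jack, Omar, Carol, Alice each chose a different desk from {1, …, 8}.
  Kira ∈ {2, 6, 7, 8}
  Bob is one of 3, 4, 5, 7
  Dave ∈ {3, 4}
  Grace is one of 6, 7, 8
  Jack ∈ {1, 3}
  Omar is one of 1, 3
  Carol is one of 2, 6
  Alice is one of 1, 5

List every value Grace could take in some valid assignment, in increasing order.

Jack and Omar share exactly the 2 values {1, 3}; by pigeonhole those values go to them, so strike 1, 3 from Bob, Dave, Alice.
Dave has just one choice, so Dave = 4. Remove 4 from Bob.
That leaves Alice = 5. Strike 5 from Bob.
Bob must be 7 (only option left). Eliminate 7 elsewhere: Kira, Grace.
No further eliminations apply; Grace can still be any of 6, 8.

6, 8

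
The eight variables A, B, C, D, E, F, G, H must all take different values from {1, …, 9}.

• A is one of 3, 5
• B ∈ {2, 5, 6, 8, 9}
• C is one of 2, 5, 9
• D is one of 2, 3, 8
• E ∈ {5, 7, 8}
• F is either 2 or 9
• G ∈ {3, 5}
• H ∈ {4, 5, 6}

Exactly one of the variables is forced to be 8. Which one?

D

The 8 variables draw from only 8 values {2, 3, 4, 5, 6, 7, 8, 9}, so each is used; only H can be 4, hence H = 4.
Among the 7 still-open variables, 6 fits only B (and all 7 values in {2, 3, 5, 6, 7, 8, 9} must be used), so B = 6.
The 6 still-open variables draw from only 6 values {2, 3, 5, 7, 8, 9}, so each is used; only E can be 7, hence E = 7.
Among the 5 still-open variables, 8 fits only D (and all 5 values in {2, 3, 5, 8, 9} must be used), so D = 8.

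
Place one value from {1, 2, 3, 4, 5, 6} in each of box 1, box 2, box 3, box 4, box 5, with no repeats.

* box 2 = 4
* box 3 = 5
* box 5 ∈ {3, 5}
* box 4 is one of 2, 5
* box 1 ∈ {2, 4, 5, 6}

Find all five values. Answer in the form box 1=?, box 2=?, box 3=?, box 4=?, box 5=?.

box 1=6, box 2=4, box 3=5, box 4=2, box 5=3

box 2 must be 4 (only option left). So box 1 can't be 4.
box 3 has just one choice, so box 3 = 5. Remove 5 from box 1, box 4, box 5.
box 4's domain is down to {2}, so box 4 = 2. So box 1 can't be 2.
box 5 has just one choice, so box 5 = 3.
box 1 has just one choice, so box 1 = 6.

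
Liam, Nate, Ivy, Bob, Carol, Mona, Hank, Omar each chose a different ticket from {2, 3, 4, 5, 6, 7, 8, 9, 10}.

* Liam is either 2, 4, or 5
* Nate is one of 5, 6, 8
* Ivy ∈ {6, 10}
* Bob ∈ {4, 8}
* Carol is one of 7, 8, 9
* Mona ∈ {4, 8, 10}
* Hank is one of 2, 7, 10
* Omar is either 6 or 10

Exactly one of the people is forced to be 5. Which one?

The 8 variables together cover exactly {2, 4, 5, 6, 7, 8, 9, 10} — 8 values for 8 variables — and 9 appears only in Carol's list, so Carol = 9.
The 7 still-open variables together cover exactly {2, 4, 5, 6, 7, 8, 10} — 7 values for 7 variables — and 7 appears only in Hank's list, so Hank = 7.
The 6 still-open variables together cover exactly {2, 4, 5, 6, 8, 10} — 6 values for 6 variables — and 2 appears only in Liam's list, so Liam = 2.
Among the 5 still-open variables, 5 fits only Nate (and all 5 values in {4, 5, 6, 8, 10} must be used), so Nate = 5.

Nate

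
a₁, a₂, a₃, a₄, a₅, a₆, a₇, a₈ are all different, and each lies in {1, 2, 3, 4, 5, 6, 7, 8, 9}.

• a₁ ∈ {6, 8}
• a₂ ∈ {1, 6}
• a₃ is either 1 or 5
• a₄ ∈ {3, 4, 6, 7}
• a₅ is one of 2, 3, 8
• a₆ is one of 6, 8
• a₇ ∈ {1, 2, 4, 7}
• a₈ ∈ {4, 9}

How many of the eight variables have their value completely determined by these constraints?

a₁ and a₆ between them cover only {6, 8} — a naked pair. Remove those values from a₂, a₄, a₅.
a₂ must be 1 (only option left). Eliminate 1 elsewhere: a₃, a₇.
a₃ must be 5 (only option left).
Determined: a₂=1, a₃=5. The other variables each still have more than one consistent value. That makes 2.

2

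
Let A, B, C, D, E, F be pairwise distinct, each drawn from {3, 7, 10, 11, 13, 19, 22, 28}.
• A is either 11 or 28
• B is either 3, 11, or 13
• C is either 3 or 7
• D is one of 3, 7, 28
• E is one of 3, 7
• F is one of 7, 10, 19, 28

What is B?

C and E between them cover only {3, 7} — a naked pair. Remove those values from B, D, F.
That leaves D = 28. So A, F can't be 28.
That leaves A = 11. So B can't be 11.
So B = 13.

13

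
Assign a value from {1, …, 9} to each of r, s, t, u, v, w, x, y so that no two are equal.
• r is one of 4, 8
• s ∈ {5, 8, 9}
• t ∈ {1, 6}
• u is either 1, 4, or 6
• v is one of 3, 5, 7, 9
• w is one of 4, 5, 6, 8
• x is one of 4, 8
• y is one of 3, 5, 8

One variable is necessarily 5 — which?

The 8 variables draw from only 8 values {1, 3, 4, 5, 6, 7, 8, 9}, so each is used; only v can be 7, hence v = 7.
Among the 7 still-open variables, 3 fits only y (and all 7 values in {1, 3, 4, 5, 6, 8, 9} must be used), so y = 3.
Among the 6 still-open variables, 9 fits only s (and all 6 values in {1, 4, 5, 6, 8, 9} must be used), so s = 9.
The 5 still-open variables together cover exactly {1, 4, 5, 6, 8} — 5 values for 5 variables — and 5 appears only in w's list, so w = 5.

w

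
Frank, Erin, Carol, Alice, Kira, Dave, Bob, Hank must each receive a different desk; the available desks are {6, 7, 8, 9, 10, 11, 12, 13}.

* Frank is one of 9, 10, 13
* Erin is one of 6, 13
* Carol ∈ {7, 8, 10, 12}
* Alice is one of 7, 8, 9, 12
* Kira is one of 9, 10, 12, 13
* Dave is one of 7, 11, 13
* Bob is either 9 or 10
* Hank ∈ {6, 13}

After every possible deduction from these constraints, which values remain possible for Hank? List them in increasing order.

The 8 variables draw from only 8 values {6, 7, 8, 9, 10, 11, 12, 13}, so each is used; only Dave can be 11, hence Dave = 11.
Erin and Hank share exactly the 2 values {6, 13}; by pigeonhole those values go to them, so strike 6, 13 from Frank, Kira.
The 2 variables Frank and Bob are confined to {9, 10}, which locks those values in; drop them from Carol, Alice, Kira.
Kira's domain is down to {12}, so Kira = 12. So Carol, Alice can't be 12.
No further eliminations apply; Hank can still be any of 6, 13.

6, 13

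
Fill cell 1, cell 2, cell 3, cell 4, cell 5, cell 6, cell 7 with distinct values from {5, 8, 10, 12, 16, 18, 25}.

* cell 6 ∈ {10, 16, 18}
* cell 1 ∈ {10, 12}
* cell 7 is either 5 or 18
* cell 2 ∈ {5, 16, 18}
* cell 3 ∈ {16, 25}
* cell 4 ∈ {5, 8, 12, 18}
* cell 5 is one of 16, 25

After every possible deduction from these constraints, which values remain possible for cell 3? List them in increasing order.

The 7 variables together cover exactly {5, 8, 10, 12, 16, 18, 25} — 7 values for 7 variables — and 8 appears only in cell 4's list, so cell 4 = 8.
The 6 still-open variables draw from only 6 values {5, 10, 12, 16, 18, 25}, so each is used; only cell 1 can be 12, hence cell 1 = 12.
The 5 still-open variables draw from only 5 values {5, 10, 16, 18, 25}, so each is used; only cell 6 can be 10, hence cell 6 = 10.
cell 3 and cell 5 share exactly the 2 values {16, 25}; by pigeonhole those values go to them, so strike 16, 25 from cell 2.
No further eliminations apply; cell 3 can still be any of 16, 25.

16, 25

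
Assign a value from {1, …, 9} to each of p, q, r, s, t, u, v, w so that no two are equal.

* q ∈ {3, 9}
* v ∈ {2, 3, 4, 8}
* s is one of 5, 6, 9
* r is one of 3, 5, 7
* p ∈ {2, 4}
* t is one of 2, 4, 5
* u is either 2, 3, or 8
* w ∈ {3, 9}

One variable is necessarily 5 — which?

The 8 variables draw from only 8 values {2, 3, 4, 5, 6, 7, 8, 9}, so each is used; only s can be 6, hence s = 6.
Among the 7 still-open variables, 7 fits only r (and all 7 values in {2, 3, 4, 5, 7, 8, 9} must be used), so r = 7.
Among the 6 still-open variables, 5 fits only t (and all 6 values in {2, 3, 4, 5, 8, 9} must be used), so t = 5.

t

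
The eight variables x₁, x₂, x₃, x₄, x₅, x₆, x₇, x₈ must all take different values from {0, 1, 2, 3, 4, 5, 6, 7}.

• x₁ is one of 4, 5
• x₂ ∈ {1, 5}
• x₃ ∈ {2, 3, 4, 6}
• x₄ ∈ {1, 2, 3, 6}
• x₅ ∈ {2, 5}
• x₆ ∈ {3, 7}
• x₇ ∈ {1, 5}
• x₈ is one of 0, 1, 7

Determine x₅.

2

The 8 variables together cover exactly {0, 1, 2, 3, 4, 5, 6, 7} — 8 values for 8 variables — and 0 appears only in x₈'s list, so x₈ = 0.
The 7 still-open variables draw from only 7 values {1, 2, 3, 4, 5, 6, 7}, so each is used; only x₆ can be 7, hence x₆ = 7.
The 2 variables x₂ and x₇ are confined to {1, 5}, which locks those values in; drop them from x₁, x₄, x₅.
So x₅ = 2.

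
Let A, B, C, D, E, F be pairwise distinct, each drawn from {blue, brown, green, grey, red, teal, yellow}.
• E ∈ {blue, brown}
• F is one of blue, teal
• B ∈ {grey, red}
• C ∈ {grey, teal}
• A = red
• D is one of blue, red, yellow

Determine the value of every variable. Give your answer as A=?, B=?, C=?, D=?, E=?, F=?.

A has just one choice, so A = red. Strike red from B, D.
B's domain is down to {grey}, so B = grey. Eliminate grey elsewhere: C.
C must be teal (only option left). So F can't be teal.
F has just one choice, so F = blue. Eliminate blue elsewhere: D, E.
That leaves D = yellow.
E has just one choice, so E = brown.

A=red, B=grey, C=teal, D=yellow, E=brown, F=blue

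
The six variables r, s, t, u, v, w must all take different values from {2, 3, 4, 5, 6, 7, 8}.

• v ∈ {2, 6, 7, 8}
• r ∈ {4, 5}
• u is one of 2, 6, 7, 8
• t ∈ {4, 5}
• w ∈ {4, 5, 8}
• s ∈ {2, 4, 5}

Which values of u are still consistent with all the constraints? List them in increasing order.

r and t share exactly the 2 values {4, 5}; by pigeonhole those values go to them, so strike 4, 5 from s, w.
s must be 2 (only option left). So u, v can't be 2.
w must be 8 (only option left). Eliminate 8 elsewhere: u, v.
No further eliminations apply; u can still be any of 6, 7.

6, 7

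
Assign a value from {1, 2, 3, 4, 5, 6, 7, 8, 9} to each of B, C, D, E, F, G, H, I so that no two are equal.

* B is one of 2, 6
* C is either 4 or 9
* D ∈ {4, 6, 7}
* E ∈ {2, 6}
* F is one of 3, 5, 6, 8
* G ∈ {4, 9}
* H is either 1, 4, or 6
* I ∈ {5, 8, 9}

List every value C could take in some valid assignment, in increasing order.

B and E share exactly the 2 values {2, 6}; by pigeonhole those values go to them, so strike 2, 6 from D, F, H.
C and G share exactly the 2 values {4, 9}; by pigeonhole those values go to them, so strike 4, 9 from D, H, I.
D must be 7 (only option left).
H's domain is down to {1}, so H = 1.
No further eliminations apply; C can still be any of 4, 9.

4, 9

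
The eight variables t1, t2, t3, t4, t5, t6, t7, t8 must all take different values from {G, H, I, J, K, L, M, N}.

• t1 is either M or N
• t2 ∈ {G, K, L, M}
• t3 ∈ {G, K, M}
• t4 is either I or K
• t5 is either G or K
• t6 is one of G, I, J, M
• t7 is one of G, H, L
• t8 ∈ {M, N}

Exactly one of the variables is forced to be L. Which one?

t2

The 8 variables together cover exactly {G, H, I, J, K, L, M, N} — 8 values for 8 variables — and H appears only in t7's list, so t7 = H.
The 7 still-open variables together cover exactly {G, I, J, K, L, M, N} — 7 values for 7 variables — and J appears only in t6's list, so t6 = J.
The 6 still-open variables draw from only 6 values {G, I, K, L, M, N}, so each is used; only t4 can be I, hence t4 = I.
The 5 still-open variables together cover exactly {G, K, L, M, N} — 5 values for 5 variables — and L appears only in t2's list, so t2 = L.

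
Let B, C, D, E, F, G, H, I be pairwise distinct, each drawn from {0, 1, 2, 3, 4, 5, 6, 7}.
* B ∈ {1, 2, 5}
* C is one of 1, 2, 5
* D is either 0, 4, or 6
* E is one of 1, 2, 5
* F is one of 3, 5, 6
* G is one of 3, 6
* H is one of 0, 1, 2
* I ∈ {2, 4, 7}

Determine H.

0

The 8 variables together cover exactly {0, 1, 2, 3, 4, 5, 6, 7} — 8 values for 8 variables — and 7 appears only in I's list, so I = 7.
The 7 still-open variables together cover exactly {0, 1, 2, 3, 4, 5, 6} — 7 values for 7 variables — and 4 appears only in D's list, so D = 4.
The 6 still-open variables draw from only 6 values {0, 1, 2, 3, 5, 6}, so each is used; only H can be 0, hence H = 0.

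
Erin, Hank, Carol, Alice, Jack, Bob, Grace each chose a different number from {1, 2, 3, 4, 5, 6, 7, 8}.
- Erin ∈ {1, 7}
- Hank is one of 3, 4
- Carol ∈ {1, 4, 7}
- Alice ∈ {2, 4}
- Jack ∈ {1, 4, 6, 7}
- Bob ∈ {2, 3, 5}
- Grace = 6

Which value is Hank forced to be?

3

Grace has just one choice, so Grace = 6. Strike 6 from Jack.
The 6 still-open variables draw from only 6 values {1, 2, 3, 4, 5, 7}, so each is used; only Bob can be 5, hence Bob = 5.
The 5 still-open variables together cover exactly {1, 2, 3, 4, 7} — 5 values for 5 variables — and 2 appears only in Alice's list, so Alice = 2.
The 4 still-open variables draw from only 4 values {1, 3, 4, 7}, so each is used; only Hank can be 3, hence Hank = 3.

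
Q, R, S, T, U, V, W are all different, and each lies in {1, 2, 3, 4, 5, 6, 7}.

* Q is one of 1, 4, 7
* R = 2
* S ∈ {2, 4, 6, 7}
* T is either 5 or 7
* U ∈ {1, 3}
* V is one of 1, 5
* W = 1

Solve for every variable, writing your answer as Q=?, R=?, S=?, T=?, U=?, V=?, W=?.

Q=4, R=2, S=6, T=7, U=3, V=5, W=1

R must be 2 (only option left). So S can't be 2.
W has just one choice, so W = 1. Strike 1 from Q, U, V.
That leaves U = 3.
V must be 5 (only option left). Strike 5 from T.
T has just one choice, so T = 7. Strike 7 from Q, S.
Q must be 4 (only option left). Remove 4 from S.
S's domain is down to {6}, so S = 6.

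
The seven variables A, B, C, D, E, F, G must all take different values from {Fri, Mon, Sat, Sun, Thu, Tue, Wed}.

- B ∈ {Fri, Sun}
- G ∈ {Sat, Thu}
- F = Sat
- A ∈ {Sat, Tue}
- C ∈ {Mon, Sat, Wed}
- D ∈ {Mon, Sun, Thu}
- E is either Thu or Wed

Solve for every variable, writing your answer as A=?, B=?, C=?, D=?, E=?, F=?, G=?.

A=Tue, B=Fri, C=Mon, D=Sun, E=Wed, F=Sat, G=Thu

F's domain is down to {Sat}, so F = Sat. Remove Sat from A, C, G.
G's domain is down to {Thu}, so G = Thu. So D, E can't be Thu.
A has just one choice, so A = Tue.
E's domain is down to {Wed}, so E = Wed. Remove Wed from C.
C must be Mon (only option left). Remove Mon from D.
D's domain is down to {Sun}, so D = Sun. So B can't be Sun.
B's domain is down to {Fri}, so B = Fri.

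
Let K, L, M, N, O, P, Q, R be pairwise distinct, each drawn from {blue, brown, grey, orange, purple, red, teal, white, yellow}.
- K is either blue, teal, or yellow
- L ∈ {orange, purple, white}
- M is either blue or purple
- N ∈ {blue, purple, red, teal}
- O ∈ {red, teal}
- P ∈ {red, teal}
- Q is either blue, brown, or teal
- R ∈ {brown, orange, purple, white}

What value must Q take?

brown

The 8 variables draw from only 8 values {blue, brown, orange, purple, red, teal, white, yellow}, so each is used; only K can be yellow, hence K = yellow.
The 2 variables O and P are confined to {red, teal}, which locks those values in; drop them from N, Q.
M and N share exactly the 2 values {blue, purple}; by pigeonhole those values go to them, so strike blue, purple from L, Q, R.
So Q = brown.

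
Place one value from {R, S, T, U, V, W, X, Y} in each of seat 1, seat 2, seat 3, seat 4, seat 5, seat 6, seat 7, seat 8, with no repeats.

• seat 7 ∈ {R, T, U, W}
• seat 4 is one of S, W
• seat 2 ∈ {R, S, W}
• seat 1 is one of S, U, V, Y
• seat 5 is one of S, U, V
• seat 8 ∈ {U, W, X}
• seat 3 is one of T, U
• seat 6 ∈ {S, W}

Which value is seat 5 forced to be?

The 8 variables together cover exactly {R, S, T, U, V, W, X, Y} — 8 values for 8 variables — and X appears only in seat 8's list, so seat 8 = X.
The 7 still-open variables together cover exactly {R, S, T, U, V, W, Y} — 7 values for 7 variables — and Y appears only in seat 1's list, so seat 1 = Y.
The 6 still-open variables together cover exactly {R, S, T, U, V, W} — 6 values for 6 variables — and V appears only in seat 5's list, so seat 5 = V.

V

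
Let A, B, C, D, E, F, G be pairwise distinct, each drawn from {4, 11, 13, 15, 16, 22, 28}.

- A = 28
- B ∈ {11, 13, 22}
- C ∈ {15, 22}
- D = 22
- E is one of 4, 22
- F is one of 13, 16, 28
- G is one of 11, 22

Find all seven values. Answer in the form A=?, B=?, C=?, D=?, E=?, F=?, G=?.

A=28, B=13, C=15, D=22, E=4, F=16, G=11

A's domain is down to {28}, so A = 28. Eliminate 28 elsewhere: F.
That leaves D = 22. Remove 22 from B, C, E, G.
That leaves E = 4.
G's domain is down to {11}, so G = 11. So B can't be 11.
That leaves B = 13. Remove 13 from F.
That leaves C = 15.
That leaves F = 16.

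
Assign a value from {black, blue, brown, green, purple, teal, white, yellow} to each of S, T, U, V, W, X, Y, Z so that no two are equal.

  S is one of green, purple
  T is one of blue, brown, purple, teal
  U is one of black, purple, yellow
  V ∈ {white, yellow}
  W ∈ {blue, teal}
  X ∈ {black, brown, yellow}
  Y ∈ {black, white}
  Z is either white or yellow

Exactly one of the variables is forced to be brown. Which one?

Among the 8 variables, green fits only S (and all 8 values in {black, blue, brown, green, purple, teal, white, yellow} must be used), so S = green.
V and Z share exactly the 2 values {white, yellow}; by pigeonhole those values go to them, so strike white, yellow from U, X, Y.
Y must be black (only option left). Remove black from U, X.
So brown goes to X.

X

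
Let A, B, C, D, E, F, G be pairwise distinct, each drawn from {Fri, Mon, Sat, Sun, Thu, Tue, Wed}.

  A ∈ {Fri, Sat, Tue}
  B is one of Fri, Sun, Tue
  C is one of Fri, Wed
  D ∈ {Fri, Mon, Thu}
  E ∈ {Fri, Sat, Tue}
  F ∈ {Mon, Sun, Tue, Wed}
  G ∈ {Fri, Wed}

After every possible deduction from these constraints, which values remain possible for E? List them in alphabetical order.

The 7 variables draw from only 7 values {Fri, Mon, Sat, Sun, Thu, Tue, Wed}, so each is used; only D can be Thu, hence D = Thu.
The 6 still-open variables draw from only 6 values {Fri, Mon, Sat, Sun, Tue, Wed}, so each is used; only F can be Mon, hence F = Mon.
The 5 still-open variables draw from only 5 values {Fri, Sat, Sun, Tue, Wed}, so each is used; only B can be Sun, hence B = Sun.
C and G share exactly the 2 values {Fri, Wed}; by pigeonhole those values go to them, so strike Fri, Wed from A, E.
No further eliminations apply; E can still be any of Sat, Tue.

Sat, Tue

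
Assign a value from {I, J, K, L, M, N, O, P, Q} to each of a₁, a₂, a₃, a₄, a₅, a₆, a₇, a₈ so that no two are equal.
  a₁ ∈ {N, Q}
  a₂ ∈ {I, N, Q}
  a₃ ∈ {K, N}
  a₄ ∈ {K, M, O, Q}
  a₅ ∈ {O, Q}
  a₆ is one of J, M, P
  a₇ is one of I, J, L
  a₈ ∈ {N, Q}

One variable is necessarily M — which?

a₄

The 2 variables a₁ and a₈ are confined to {N, Q}, which locks those values in; drop them from a₂, a₃, a₄, a₅.
That leaves a₂ = I. So a₇ can't be I.
That leaves a₃ = K. Eliminate K elsewhere: a₄.
a₅ must be O (only option left). Remove O from a₄.
So M goes to a₄.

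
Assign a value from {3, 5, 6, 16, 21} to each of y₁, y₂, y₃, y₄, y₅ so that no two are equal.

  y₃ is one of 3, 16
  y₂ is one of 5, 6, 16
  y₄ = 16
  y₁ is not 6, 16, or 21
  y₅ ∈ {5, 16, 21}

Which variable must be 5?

y₄'s domain is down to {16}, so y₄ = 16. So y₂, y₃, y₅ can't be 16.
y₃ must be 3 (only option left). Strike 3 from y₁.
So 5 goes to y₁.

y₁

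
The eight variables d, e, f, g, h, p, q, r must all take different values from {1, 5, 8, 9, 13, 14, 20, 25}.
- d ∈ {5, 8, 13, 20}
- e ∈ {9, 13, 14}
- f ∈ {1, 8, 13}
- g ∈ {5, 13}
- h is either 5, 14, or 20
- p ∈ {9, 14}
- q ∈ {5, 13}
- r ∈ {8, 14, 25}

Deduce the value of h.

20

The 8 variables draw from only 8 values {1, 5, 8, 9, 13, 14, 20, 25}, so each is used; only f can be 1, hence f = 1.
The 7 still-open variables together cover exactly {5, 8, 9, 13, 14, 20, 25} — 7 values for 7 variables — and 25 appears only in r's list, so r = 25.
The 6 still-open variables together cover exactly {5, 8, 9, 13, 14, 20} — 6 values for 6 variables — and 8 appears only in d's list, so d = 8.
The 5 still-open variables together cover exactly {5, 9, 13, 14, 20} — 5 values for 5 variables — and 20 appears only in h's list, so h = 20.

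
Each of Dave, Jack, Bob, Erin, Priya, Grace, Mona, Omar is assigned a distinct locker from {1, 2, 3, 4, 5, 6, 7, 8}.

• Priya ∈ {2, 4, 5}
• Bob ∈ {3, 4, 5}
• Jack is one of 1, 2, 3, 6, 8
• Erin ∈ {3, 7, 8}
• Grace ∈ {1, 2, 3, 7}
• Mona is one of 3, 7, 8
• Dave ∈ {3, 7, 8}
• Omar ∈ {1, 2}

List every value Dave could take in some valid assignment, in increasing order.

3, 7, 8

The 8 variables draw from only 8 values {1, 2, 3, 4, 5, 6, 7, 8}, so each is used; only Jack can be 6, hence Jack = 6.
The 3 variables Dave, Erin, Mona are confined to {3, 7, 8}, which locks those values in; drop them from Bob, Grace.
Grace and Omar share exactly the 2 values {1, 2}; by pigeonhole those values go to them, so strike 1, 2 from Priya.
No further eliminations apply; Dave can still be any of 3, 7, 8.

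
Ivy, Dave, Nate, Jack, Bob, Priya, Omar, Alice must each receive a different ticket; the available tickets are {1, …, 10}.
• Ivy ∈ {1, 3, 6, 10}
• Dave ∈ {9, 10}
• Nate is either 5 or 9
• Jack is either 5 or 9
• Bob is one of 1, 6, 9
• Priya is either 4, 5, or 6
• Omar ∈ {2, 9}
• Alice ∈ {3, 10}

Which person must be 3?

Alice

Among the 8 variables, 2 fits only Omar (and all 8 values in {1, 2, 3, 4, 5, 6, 9, 10} must be used), so Omar = 2.
The 7 still-open variables draw from only 7 values {1, 3, 4, 5, 6, 9, 10}, so each is used; only Priya can be 4, hence Priya = 4.
Nate and Jack between them cover only {5, 9} — a naked pair. Remove those values from Dave, Bob.
Dave must be 10 (only option left). Strike 10 from Ivy, Alice.
So 3 goes to Alice.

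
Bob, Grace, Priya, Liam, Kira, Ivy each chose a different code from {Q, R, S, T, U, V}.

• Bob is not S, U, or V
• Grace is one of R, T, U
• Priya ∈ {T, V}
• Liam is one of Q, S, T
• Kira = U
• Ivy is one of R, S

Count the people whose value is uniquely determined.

Kira's domain is down to {U}, so Kira = U. Strike U from Grace.
The 5 still-open variables draw from only 5 values {Q, R, S, T, V}, so each is used; only Priya can be V, hence Priya = V.
Determined: Priya=V, Kira=U. The other people each still have more than one consistent value. That makes 2.

2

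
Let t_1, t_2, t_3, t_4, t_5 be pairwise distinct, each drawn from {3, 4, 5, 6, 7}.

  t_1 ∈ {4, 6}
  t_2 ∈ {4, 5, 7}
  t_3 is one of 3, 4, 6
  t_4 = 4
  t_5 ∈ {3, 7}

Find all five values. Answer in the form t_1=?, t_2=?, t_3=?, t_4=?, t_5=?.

t_4's domain is down to {4}, so t_4 = 4. So t_1, t_2, t_3 can't be 4.
That leaves t_1 = 6. Eliminate 6 elsewhere: t_3.
t_3 must be 3 (only option left). Eliminate 3 elsewhere: t_5.
That leaves t_5 = 7. Strike 7 from t_2.
t_2 must be 5 (only option left).

t_1=6, t_2=5, t_3=3, t_4=4, t_5=7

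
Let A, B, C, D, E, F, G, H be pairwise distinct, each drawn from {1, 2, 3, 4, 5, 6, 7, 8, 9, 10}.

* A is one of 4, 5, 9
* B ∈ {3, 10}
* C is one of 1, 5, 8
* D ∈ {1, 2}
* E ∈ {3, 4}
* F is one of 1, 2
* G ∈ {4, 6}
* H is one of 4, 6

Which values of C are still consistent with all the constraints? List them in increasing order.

D and F share exactly the 2 values {1, 2}; by pigeonhole those values go to them, so strike 1, 2 from C.
The 2 variables G and H are confined to {4, 6}, which locks those values in; drop them from A, E.
E has just one choice, so E = 3. Remove 3 from B.
B must be 10 (only option left).
No further eliminations apply; C can still be any of 5, 8.

5, 8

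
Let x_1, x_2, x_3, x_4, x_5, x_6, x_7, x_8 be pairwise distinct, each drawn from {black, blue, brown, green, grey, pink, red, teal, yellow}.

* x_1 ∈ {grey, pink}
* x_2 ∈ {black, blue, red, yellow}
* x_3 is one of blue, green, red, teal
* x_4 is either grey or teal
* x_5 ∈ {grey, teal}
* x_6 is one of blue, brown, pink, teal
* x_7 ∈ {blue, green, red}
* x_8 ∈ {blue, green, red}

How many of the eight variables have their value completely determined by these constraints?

x_4 and x_5 between them cover only {grey, teal} — a naked pair. Remove those values from x_1, x_3, x_6.
x_1 has just one choice, so x_1 = pink. Strike pink from x_6.
The 3 variables x_3, x_7, x_8 are confined to {blue, green, red}, which locks those values in; drop them from x_2, x_6.
That leaves x_6 = brown.
Determined: x_1=pink, x_6=brown. The other variables each still have more than one consistent value. That makes 2.

2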